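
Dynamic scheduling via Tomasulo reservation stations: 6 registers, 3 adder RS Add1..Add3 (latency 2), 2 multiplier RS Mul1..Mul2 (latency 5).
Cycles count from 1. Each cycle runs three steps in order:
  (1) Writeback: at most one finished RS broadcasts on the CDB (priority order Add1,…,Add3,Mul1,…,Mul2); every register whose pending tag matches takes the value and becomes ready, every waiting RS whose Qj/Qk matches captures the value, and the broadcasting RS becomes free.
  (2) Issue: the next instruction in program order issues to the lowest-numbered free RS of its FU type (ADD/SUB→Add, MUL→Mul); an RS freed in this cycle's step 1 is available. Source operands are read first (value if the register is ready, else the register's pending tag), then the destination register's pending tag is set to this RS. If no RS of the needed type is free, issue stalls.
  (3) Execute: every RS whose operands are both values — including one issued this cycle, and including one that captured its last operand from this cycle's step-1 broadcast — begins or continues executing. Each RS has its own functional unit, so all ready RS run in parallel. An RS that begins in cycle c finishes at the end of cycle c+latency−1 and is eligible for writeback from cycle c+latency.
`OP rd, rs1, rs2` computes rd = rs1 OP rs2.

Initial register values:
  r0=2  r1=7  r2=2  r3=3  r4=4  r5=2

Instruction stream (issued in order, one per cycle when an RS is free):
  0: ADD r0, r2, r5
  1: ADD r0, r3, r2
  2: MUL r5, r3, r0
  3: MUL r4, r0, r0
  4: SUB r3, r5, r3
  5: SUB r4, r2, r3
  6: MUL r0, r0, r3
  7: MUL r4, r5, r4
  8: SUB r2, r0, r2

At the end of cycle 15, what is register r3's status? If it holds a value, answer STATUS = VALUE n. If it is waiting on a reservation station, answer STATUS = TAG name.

c1: issue ADD r0<-Add1 | r0:Add1,r1:7,r2:2,r3:3,r4:4,r5:2
c2: issue ADD r0<-Add2 | r0:Add2,r1:7,r2:2,r3:3,r4:4,r5:2
c3: CDB Add1=4; issue MUL r5<-Mul1 | r0:Add2,r1:7,r2:2,r3:3,r4:4,r5:Mul1
c4: CDB Add2=5; issue MUL r4<-Mul2 | r0:5,r1:7,r2:2,r3:3,r4:Mul2,r5:Mul1
c5: issue SUB r3<-Add1 | r0:5,r1:7,r2:2,r3:Add1,r4:Mul2,r5:Mul1
c6: issue SUB r4<-Add2 | r0:5,r1:7,r2:2,r3:Add1,r4:Add2,r5:Mul1
c7: stall | r0:5,r1:7,r2:2,r3:Add1,r4:Add2,r5:Mul1
c8: stall | r0:5,r1:7,r2:2,r3:Add1,r4:Add2,r5:Mul1
c9: CDB Mul1=15; issue MUL r0<-Mul1 | r0:Mul1,r1:7,r2:2,r3:Add1,r4:Add2,r5:15
c10: CDB Mul2=25; issue MUL r4<-Mul2 | r0:Mul1,r1:7,r2:2,r3:Add1,r4:Mul2,r5:15
c11: CDB Add1=12; issue SUB r2<-Add1 | r0:Mul1,r1:7,r2:Add1,r3:12,r4:Mul2,r5:15
c12: - | r0:Mul1,r1:7,r2:Add1,r3:12,r4:Mul2,r5:15
c13: CDB Add2=-10 | r0:Mul1,r1:7,r2:Add1,r3:12,r4:Mul2,r5:15
c14: - | r0:Mul1,r1:7,r2:Add1,r3:12,r4:Mul2,r5:15
c15: - | r0:Mul1,r1:7,r2:Add1,r3:12,r4:Mul2,r5:15

STATUS = VALUE 12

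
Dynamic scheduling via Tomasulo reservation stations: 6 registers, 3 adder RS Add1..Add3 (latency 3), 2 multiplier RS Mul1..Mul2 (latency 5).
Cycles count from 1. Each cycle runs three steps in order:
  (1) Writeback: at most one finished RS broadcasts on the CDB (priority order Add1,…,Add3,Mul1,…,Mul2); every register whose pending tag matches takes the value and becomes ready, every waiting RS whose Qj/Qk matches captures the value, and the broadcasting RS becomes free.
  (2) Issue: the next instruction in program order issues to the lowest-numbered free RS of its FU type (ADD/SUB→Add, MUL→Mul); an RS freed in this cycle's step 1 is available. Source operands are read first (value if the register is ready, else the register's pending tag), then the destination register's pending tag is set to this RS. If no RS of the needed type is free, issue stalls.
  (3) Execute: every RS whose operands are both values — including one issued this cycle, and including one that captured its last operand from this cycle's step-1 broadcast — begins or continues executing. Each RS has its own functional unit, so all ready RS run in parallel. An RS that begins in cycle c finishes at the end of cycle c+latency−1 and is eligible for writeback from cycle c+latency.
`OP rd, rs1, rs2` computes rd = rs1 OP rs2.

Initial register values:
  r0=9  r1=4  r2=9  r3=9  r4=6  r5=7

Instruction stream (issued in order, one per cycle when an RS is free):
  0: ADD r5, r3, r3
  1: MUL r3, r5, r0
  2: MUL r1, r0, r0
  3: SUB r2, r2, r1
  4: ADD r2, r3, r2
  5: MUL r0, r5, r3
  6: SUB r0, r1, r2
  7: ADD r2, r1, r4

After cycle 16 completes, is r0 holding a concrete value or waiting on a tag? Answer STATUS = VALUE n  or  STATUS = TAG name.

c1: issue ADD r5<-Add1 | r0:9,r1:4,r2:9,r3:9,r4:6,r5:Add1
c2: issue MUL r3<-Mul1 | r0:9,r1:4,r2:9,r3:Mul1,r4:6,r5:Add1
c3: issue MUL r1<-Mul2 | r0:9,r1:Mul2,r2:9,r3:Mul1,r4:6,r5:Add1
c4: CDB Add1=18; issue SUB r2<-Add1 | r0:9,r1:Mul2,r2:Add1,r3:Mul1,r4:6,r5:18
c5: issue ADD r2<-Add2 | r0:9,r1:Mul2,r2:Add2,r3:Mul1,r4:6,r5:18
c6: stall | r0:9,r1:Mul2,r2:Add2,r3:Mul1,r4:6,r5:18
c7: stall | r0:9,r1:Mul2,r2:Add2,r3:Mul1,r4:6,r5:18
c8: CDB Mul2=81; issue MUL r0<-Mul2 | r0:Mul2,r1:81,r2:Add2,r3:Mul1,r4:6,r5:18
c9: CDB Mul1=162; issue SUB r0<-Add3 | r0:Add3,r1:81,r2:Add2,r3:162,r4:6,r5:18
c10: stall | r0:Add3,r1:81,r2:Add2,r3:162,r4:6,r5:18
c11: CDB Add1=-72; issue ADD r2<-Add1 | r0:Add3,r1:81,r2:Add1,r3:162,r4:6,r5:18
c12: - | r0:Add3,r1:81,r2:Add1,r3:162,r4:6,r5:18
c13: - | r0:Add3,r1:81,r2:Add1,r3:162,r4:6,r5:18
c14: CDB Add1=87 | r0:Add3,r1:81,r2:87,r3:162,r4:6,r5:18
c15: CDB Add2=90 | r0:Add3,r1:81,r2:87,r3:162,r4:6,r5:18
c16: CDB Mul2=2916 | r0:Add3,r1:81,r2:87,r3:162,r4:6,r5:18

STATUS = TAG Add3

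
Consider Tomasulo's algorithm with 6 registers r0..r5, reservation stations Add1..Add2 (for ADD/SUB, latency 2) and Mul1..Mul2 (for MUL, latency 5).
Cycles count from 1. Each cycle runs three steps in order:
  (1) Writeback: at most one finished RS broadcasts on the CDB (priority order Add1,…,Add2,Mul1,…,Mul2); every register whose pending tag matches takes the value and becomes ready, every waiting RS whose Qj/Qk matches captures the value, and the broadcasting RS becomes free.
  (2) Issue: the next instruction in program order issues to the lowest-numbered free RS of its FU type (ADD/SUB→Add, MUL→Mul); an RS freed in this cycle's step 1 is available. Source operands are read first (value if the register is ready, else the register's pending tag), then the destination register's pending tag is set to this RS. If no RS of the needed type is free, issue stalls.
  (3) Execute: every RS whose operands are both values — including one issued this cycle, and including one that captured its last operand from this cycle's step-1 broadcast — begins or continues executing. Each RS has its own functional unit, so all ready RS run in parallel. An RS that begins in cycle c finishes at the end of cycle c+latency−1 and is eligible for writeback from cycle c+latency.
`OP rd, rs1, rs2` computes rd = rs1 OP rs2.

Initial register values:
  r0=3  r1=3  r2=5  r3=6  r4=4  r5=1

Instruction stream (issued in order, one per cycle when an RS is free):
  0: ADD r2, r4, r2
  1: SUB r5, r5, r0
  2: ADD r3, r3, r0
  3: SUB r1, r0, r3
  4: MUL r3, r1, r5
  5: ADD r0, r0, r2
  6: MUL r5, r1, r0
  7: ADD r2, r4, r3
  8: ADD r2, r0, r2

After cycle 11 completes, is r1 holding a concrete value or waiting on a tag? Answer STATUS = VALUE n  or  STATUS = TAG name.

STATUS = VALUE -6

cycle 1: issue ADD r2<-Add1 // r0:3,r1:3,r2:Add1,r3:6,r4:4,r5:1
cycle 2: issue SUB r5<-Add2 // r0:3,r1:3,r2:Add1,r3:6,r4:4,r5:Add2
cycle 3: CDB Add1=9; issue ADD r3<-Add1 // r0:3,r1:3,r2:9,r3:Add1,r4:4,r5:Add2
cycle 4: CDB Add2=-2; issue SUB r1<-Add2 // r0:3,r1:Add2,r2:9,r3:Add1,r4:4,r5:-2
cycle 5: CDB Add1=9; issue MUL r3<-Mul1 // r0:3,r1:Add2,r2:9,r3:Mul1,r4:4,r5:-2
cycle 6: issue ADD r0<-Add1 // r0:Add1,r1:Add2,r2:9,r3:Mul1,r4:4,r5:-2
cycle 7: CDB Add2=-6; issue MUL r5<-Mul2 // r0:Add1,r1:-6,r2:9,r3:Mul1,r4:4,r5:Mul2
cycle 8: CDB Add1=12; issue ADD r2<-Add1 // r0:12,r1:-6,r2:Add1,r3:Mul1,r4:4,r5:Mul2
cycle 9: issue ADD r2<-Add2 // r0:12,r1:-6,r2:Add2,r3:Mul1,r4:4,r5:Mul2
cycle 10: - // r0:12,r1:-6,r2:Add2,r3:Mul1,r4:4,r5:Mul2
cycle 11: - // r0:12,r1:-6,r2:Add2,r3:Mul1,r4:4,r5:Mul2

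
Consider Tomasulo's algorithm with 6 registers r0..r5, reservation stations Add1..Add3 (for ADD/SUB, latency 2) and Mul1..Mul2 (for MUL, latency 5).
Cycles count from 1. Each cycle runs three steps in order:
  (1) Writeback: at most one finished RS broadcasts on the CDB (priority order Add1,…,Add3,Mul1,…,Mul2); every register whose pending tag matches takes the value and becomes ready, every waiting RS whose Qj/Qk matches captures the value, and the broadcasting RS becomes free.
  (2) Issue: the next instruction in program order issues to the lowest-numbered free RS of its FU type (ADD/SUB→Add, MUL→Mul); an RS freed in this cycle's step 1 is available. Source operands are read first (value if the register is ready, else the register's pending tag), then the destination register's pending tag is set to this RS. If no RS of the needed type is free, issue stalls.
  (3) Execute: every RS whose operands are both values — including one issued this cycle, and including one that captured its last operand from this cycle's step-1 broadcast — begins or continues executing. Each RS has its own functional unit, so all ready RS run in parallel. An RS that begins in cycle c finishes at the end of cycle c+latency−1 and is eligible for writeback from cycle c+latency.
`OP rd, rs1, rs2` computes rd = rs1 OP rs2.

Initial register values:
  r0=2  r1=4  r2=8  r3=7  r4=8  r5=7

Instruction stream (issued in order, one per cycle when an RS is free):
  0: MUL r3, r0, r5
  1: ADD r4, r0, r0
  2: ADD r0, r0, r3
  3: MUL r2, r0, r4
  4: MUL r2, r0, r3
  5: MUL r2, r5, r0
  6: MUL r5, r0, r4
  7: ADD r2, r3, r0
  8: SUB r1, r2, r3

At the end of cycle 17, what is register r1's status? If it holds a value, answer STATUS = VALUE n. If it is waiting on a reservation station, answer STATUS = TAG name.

STATUS = TAG Add2

cycle 1: issue MUL r3<-Mul1 // r0:2,r1:4,r2:8,r3:Mul1,r4:8,r5:7
cycle 2: issue ADD r4<-Add1 // r0:2,r1:4,r2:8,r3:Mul1,r4:Add1,r5:7
cycle 3: issue ADD r0<-Add2 // r0:Add2,r1:4,r2:8,r3:Mul1,r4:Add1,r5:7
cycle 4: CDB Add1=4; issue MUL r2<-Mul2 // r0:Add2,r1:4,r2:Mul2,r3:Mul1,r4:4,r5:7
cycle 5: stall // r0:Add2,r1:4,r2:Mul2,r3:Mul1,r4:4,r5:7
cycle 6: CDB Mul1=14; issue MUL r2<-Mul1 // r0:Add2,r1:4,r2:Mul1,r3:14,r4:4,r5:7
cycle 7: stall // r0:Add2,r1:4,r2:Mul1,r3:14,r4:4,r5:7
cycle 8: CDB Add2=16; stall // r0:16,r1:4,r2:Mul1,r3:14,r4:4,r5:7
cycle 9: stall // r0:16,r1:4,r2:Mul1,r3:14,r4:4,r5:7
cycle 10: stall // r0:16,r1:4,r2:Mul1,r3:14,r4:4,r5:7
cycle 11: stall // r0:16,r1:4,r2:Mul1,r3:14,r4:4,r5:7
cycle 12: stall // r0:16,r1:4,r2:Mul1,r3:14,r4:4,r5:7
cycle 13: CDB Mul1=224; issue MUL r2<-Mul1 // r0:16,r1:4,r2:Mul1,r3:14,r4:4,r5:7
cycle 14: CDB Mul2=64; issue MUL r5<-Mul2 // r0:16,r1:4,r2:Mul1,r3:14,r4:4,r5:Mul2
cycle 15: issue ADD r2<-Add1 // r0:16,r1:4,r2:Add1,r3:14,r4:4,r5:Mul2
cycle 16: issue SUB r1<-Add2 // r0:16,r1:Add2,r2:Add1,r3:14,r4:4,r5:Mul2
cycle 17: CDB Add1=30 // r0:16,r1:Add2,r2:30,r3:14,r4:4,r5:Mul2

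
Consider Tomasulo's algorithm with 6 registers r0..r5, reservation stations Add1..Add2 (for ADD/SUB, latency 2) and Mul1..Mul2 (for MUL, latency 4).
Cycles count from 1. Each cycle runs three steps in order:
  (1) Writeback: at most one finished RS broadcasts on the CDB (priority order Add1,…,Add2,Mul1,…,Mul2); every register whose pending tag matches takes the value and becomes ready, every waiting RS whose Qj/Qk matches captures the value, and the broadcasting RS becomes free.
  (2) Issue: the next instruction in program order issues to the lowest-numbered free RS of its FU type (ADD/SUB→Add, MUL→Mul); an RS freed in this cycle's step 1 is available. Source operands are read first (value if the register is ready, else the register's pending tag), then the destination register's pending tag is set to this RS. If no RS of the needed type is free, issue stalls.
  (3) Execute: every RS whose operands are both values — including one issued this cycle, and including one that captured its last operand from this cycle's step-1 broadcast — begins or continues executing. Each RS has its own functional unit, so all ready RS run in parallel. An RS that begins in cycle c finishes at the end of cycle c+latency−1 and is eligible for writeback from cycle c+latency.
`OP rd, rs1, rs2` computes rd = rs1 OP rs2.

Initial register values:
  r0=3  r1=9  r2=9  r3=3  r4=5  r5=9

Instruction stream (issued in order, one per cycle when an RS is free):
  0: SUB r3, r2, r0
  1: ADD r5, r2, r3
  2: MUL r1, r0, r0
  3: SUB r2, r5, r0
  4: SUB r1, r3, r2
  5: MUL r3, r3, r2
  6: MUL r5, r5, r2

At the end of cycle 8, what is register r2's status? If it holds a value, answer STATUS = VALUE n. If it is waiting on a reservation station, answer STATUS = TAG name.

c1: issue SUB r3<-Add1 | r0:3,r1:9,r2:9,r3:Add1,r4:5,r5:9
c2: issue ADD r5<-Add2 | r0:3,r1:9,r2:9,r3:Add1,r4:5,r5:Add2
c3: CDB Add1=6; issue MUL r1<-Mul1 | r0:3,r1:Mul1,r2:9,r3:6,r4:5,r5:Add2
c4: issue SUB r2<-Add1 | r0:3,r1:Mul1,r2:Add1,r3:6,r4:5,r5:Add2
c5: CDB Add2=15; issue SUB r1<-Add2 | r0:3,r1:Add2,r2:Add1,r3:6,r4:5,r5:15
c6: issue MUL r3<-Mul2 | r0:3,r1:Add2,r2:Add1,r3:Mul2,r4:5,r5:15
c7: CDB Add1=12; stall | r0:3,r1:Add2,r2:12,r3:Mul2,r4:5,r5:15
c8: CDB Mul1=9; issue MUL r5<-Mul1 | r0:3,r1:Add2,r2:12,r3:Mul2,r4:5,r5:Mul1

STATUS = VALUE 12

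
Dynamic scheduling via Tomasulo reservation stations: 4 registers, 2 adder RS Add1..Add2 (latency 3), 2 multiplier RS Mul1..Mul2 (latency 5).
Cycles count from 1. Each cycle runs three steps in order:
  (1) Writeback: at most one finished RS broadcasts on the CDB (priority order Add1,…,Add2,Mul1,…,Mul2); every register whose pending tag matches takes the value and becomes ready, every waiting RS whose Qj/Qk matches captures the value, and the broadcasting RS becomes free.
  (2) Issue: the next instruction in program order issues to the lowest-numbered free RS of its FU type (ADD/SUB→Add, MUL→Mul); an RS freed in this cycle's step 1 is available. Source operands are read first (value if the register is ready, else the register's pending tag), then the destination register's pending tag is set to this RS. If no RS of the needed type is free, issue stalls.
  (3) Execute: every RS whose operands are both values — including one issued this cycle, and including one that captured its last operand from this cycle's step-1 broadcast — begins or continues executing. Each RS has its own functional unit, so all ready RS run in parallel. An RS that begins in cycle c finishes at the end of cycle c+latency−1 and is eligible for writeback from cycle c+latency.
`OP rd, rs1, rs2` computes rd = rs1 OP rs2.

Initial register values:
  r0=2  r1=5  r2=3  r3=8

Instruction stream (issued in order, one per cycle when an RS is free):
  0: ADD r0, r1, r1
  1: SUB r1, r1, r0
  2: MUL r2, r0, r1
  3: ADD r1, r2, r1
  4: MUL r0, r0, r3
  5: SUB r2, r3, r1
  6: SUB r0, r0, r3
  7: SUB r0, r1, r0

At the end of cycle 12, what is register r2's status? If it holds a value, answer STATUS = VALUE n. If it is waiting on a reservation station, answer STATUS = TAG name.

c1: issue ADD r0<-Add1 | r0:Add1,r1:5,r2:3,r3:8
c2: issue SUB r1<-Add2 | r0:Add1,r1:Add2,r2:3,r3:8
c3: issue MUL r2<-Mul1 | r0:Add1,r1:Add2,r2:Mul1,r3:8
c4: CDB Add1=10; issue ADD r1<-Add1 | r0:10,r1:Add1,r2:Mul1,r3:8
c5: issue MUL r0<-Mul2 | r0:Mul2,r1:Add1,r2:Mul1,r3:8
c6: stall | r0:Mul2,r1:Add1,r2:Mul1,r3:8
c7: CDB Add2=-5; issue SUB r2<-Add2 | r0:Mul2,r1:Add1,r2:Add2,r3:8
c8: stall | r0:Mul2,r1:Add1,r2:Add2,r3:8
c9: stall | r0:Mul2,r1:Add1,r2:Add2,r3:8
c10: CDB Mul2=80; stall | r0:80,r1:Add1,r2:Add2,r3:8
c11: stall | r0:80,r1:Add1,r2:Add2,r3:8
c12: CDB Mul1=-50; stall | r0:80,r1:Add1,r2:Add2,r3:8

STATUS = TAG Add2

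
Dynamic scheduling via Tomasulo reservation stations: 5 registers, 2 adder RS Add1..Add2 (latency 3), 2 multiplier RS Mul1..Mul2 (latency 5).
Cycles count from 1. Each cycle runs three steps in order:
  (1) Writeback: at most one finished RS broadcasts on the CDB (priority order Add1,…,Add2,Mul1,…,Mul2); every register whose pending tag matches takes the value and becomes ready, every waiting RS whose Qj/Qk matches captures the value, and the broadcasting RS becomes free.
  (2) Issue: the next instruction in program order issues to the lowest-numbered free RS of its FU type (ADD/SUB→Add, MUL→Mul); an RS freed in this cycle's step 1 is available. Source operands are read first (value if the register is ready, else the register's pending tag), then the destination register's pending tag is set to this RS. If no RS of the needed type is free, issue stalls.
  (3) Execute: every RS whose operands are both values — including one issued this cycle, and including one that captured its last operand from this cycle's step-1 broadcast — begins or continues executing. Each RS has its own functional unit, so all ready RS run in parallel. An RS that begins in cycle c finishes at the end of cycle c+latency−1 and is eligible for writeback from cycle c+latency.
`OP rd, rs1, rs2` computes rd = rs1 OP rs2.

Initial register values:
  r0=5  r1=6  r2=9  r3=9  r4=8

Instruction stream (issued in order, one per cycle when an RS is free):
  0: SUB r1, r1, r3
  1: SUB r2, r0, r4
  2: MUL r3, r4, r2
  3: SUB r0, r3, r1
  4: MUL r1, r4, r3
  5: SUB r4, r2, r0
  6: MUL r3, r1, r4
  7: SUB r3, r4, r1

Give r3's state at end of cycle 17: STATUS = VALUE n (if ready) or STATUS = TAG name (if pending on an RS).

STATUS = TAG Add1

  c1: issue SUB r1<-Add1  regs: r0:5,r1:Add1,r2:9,r3:9,r4:8
  c2: issue SUB r2<-Add2  regs: r0:5,r1:Add1,r2:Add2,r3:9,r4:8
  c3: issue MUL r3<-Mul1  regs: r0:5,r1:Add1,r2:Add2,r3:Mul1,r4:8
  c4: CDB Add1=-3; issue SUB r0<-Add1  regs: r0:Add1,r1:-3,r2:Add2,r3:Mul1,r4:8
  c5: CDB Add2=-3; issue MUL r1<-Mul2  regs: r0:Add1,r1:Mul2,r2:-3,r3:Mul1,r4:8
  c6: issue SUB r4<-Add2  regs: r0:Add1,r1:Mul2,r2:-3,r3:Mul1,r4:Add2
  c7: stall  regs: r0:Add1,r1:Mul2,r2:-3,r3:Mul1,r4:Add2
  c8: stall  regs: r0:Add1,r1:Mul2,r2:-3,r3:Mul1,r4:Add2
  c9: stall  regs: r0:Add1,r1:Mul2,r2:-3,r3:Mul1,r4:Add2
  c10: CDB Mul1=-24; issue MUL r3<-Mul1  regs: r0:Add1,r1:Mul2,r2:-3,r3:Mul1,r4:Add2
  c11: stall  regs: r0:Add1,r1:Mul2,r2:-3,r3:Mul1,r4:Add2
  c12: stall  regs: r0:Add1,r1:Mul2,r2:-3,r3:Mul1,r4:Add2
  c13: CDB Add1=-21; issue SUB r3<-Add1  regs: r0:-21,r1:Mul2,r2:-3,r3:Add1,r4:Add2
  c14: -  regs: r0:-21,r1:Mul2,r2:-3,r3:Add1,r4:Add2
  c15: CDB Mul2=-192  regs: r0:-21,r1:-192,r2:-3,r3:Add1,r4:Add2
  c16: CDB Add2=18  regs: r0:-21,r1:-192,r2:-3,r3:Add1,r4:18
  c17: -  regs: r0:-21,r1:-192,r2:-3,r3:Add1,r4:18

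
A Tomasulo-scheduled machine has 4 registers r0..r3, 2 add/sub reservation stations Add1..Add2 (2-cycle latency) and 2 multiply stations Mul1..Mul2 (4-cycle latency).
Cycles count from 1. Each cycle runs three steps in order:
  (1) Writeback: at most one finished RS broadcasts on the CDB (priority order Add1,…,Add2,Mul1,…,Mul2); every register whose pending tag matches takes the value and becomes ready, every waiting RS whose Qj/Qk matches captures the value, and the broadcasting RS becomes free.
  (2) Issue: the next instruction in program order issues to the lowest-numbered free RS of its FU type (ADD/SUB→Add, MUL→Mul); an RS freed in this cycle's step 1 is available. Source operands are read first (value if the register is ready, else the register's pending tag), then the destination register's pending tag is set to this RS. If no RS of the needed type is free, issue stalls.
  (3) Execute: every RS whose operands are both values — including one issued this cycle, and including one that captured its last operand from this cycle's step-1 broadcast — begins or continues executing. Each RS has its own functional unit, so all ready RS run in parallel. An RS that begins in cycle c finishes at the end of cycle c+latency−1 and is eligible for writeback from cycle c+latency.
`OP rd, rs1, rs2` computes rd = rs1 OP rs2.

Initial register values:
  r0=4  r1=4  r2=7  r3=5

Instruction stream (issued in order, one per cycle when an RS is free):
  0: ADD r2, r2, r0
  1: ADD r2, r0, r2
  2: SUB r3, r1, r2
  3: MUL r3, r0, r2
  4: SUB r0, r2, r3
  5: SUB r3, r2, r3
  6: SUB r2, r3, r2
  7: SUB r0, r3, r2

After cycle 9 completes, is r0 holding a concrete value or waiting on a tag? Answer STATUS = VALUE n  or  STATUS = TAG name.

c1: issue ADD r2<-Add1 | r0:4,r1:4,r2:Add1,r3:5
c2: issue ADD r2<-Add2 | r0:4,r1:4,r2:Add2,r3:5
c3: CDB Add1=11; issue SUB r3<-Add1 | r0:4,r1:4,r2:Add2,r3:Add1
c4: issue MUL r3<-Mul1 | r0:4,r1:4,r2:Add2,r3:Mul1
c5: CDB Add2=15; issue SUB r0<-Add2 | r0:Add2,r1:4,r2:15,r3:Mul1
c6: stall | r0:Add2,r1:4,r2:15,r3:Mul1
c7: CDB Add1=-11; issue SUB r3<-Add1 | r0:Add2,r1:4,r2:15,r3:Add1
c8: stall | r0:Add2,r1:4,r2:15,r3:Add1
c9: CDB Mul1=60; stall | r0:Add2,r1:4,r2:15,r3:Add1

STATUS = TAG Add2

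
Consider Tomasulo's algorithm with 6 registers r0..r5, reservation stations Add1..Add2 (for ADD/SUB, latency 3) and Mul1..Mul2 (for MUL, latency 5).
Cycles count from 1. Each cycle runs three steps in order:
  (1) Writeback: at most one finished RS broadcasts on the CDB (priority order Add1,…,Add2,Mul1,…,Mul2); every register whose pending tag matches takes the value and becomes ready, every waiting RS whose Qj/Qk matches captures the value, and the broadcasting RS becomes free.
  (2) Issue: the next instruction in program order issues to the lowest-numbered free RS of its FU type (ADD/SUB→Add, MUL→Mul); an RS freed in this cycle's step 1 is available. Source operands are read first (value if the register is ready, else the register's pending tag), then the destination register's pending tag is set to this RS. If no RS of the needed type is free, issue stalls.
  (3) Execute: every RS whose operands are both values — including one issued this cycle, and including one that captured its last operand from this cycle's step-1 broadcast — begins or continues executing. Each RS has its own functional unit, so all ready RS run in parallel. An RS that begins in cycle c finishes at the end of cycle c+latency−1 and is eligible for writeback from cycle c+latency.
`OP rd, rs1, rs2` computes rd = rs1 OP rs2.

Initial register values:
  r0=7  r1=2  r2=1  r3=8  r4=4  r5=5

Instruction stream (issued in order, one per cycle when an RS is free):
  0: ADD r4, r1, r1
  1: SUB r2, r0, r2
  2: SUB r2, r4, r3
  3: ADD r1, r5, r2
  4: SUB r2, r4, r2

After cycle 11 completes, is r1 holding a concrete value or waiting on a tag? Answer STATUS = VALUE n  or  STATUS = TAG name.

STATUS = VALUE 1

c1: issue ADD r4<-Add1 | r0:7,r1:2,r2:1,r3:8,r4:Add1,r5:5
c2: issue SUB r2<-Add2 | r0:7,r1:2,r2:Add2,r3:8,r4:Add1,r5:5
c3: stall | r0:7,r1:2,r2:Add2,r3:8,r4:Add1,r5:5
c4: CDB Add1=4; issue SUB r2<-Add1 | r0:7,r1:2,r2:Add1,r3:8,r4:4,r5:5
c5: CDB Add2=6; issue ADD r1<-Add2 | r0:7,r1:Add2,r2:Add1,r3:8,r4:4,r5:5
c6: stall | r0:7,r1:Add2,r2:Add1,r3:8,r4:4,r5:5
c7: CDB Add1=-4; issue SUB r2<-Add1 | r0:7,r1:Add2,r2:Add1,r3:8,r4:4,r5:5
c8: - | r0:7,r1:Add2,r2:Add1,r3:8,r4:4,r5:5
c9: - | r0:7,r1:Add2,r2:Add1,r3:8,r4:4,r5:5
c10: CDB Add1=8 | r0:7,r1:Add2,r2:8,r3:8,r4:4,r5:5
c11: CDB Add2=1 | r0:7,r1:1,r2:8,r3:8,r4:4,r5:5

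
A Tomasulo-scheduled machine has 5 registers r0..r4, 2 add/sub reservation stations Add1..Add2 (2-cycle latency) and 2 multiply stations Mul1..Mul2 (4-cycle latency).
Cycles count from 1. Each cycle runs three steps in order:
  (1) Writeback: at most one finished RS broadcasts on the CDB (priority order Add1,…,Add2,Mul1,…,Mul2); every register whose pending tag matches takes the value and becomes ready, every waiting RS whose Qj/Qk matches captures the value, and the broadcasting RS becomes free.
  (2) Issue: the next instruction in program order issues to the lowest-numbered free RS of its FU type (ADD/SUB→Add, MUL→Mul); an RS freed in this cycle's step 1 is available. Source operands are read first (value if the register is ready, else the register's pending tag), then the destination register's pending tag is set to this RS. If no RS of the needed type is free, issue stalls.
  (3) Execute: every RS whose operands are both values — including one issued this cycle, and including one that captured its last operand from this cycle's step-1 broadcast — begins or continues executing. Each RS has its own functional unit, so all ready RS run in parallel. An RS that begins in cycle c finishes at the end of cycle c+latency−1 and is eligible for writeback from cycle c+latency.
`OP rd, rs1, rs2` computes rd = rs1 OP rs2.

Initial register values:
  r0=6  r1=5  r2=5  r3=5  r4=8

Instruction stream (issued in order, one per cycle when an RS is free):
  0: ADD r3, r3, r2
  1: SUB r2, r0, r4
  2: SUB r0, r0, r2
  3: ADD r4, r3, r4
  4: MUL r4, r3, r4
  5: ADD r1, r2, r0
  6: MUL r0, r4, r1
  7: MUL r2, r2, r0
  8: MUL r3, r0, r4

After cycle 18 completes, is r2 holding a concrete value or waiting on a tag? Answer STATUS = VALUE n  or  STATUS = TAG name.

STATUS = TAG Mul1

  c1: issue ADD r3<-Add1  regs: r0:6,r1:5,r2:5,r3:Add1,r4:8
  c2: issue SUB r2<-Add2  regs: r0:6,r1:5,r2:Add2,r3:Add1,r4:8
  c3: CDB Add1=10; issue SUB r0<-Add1  regs: r0:Add1,r1:5,r2:Add2,r3:10,r4:8
  c4: CDB Add2=-2; issue ADD r4<-Add2  regs: r0:Add1,r1:5,r2:-2,r3:10,r4:Add2
  c5: issue MUL r4<-Mul1  regs: r0:Add1,r1:5,r2:-2,r3:10,r4:Mul1
  c6: CDB Add1=8; issue ADD r1<-Add1  regs: r0:8,r1:Add1,r2:-2,r3:10,r4:Mul1
  c7: CDB Add2=18; issue MUL r0<-Mul2  regs: r0:Mul2,r1:Add1,r2:-2,r3:10,r4:Mul1
  c8: CDB Add1=6; stall  regs: r0:Mul2,r1:6,r2:-2,r3:10,r4:Mul1
  c9: stall  regs: r0:Mul2,r1:6,r2:-2,r3:10,r4:Mul1
  c10: stall  regs: r0:Mul2,r1:6,r2:-2,r3:10,r4:Mul1
  c11: CDB Mul1=180; issue MUL r2<-Mul1  regs: r0:Mul2,r1:6,r2:Mul1,r3:10,r4:180
  c12: stall  regs: r0:Mul2,r1:6,r2:Mul1,r3:10,r4:180
  c13: stall  regs: r0:Mul2,r1:6,r2:Mul1,r3:10,r4:180
  c14: stall  regs: r0:Mul2,r1:6,r2:Mul1,r3:10,r4:180
  c15: CDB Mul2=1080; issue MUL r3<-Mul2  regs: r0:1080,r1:6,r2:Mul1,r3:Mul2,r4:180
  c16: -  regs: r0:1080,r1:6,r2:Mul1,r3:Mul2,r4:180
  c17: -  regs: r0:1080,r1:6,r2:Mul1,r3:Mul2,r4:180
  c18: -  regs: r0:1080,r1:6,r2:Mul1,r3:Mul2,r4:180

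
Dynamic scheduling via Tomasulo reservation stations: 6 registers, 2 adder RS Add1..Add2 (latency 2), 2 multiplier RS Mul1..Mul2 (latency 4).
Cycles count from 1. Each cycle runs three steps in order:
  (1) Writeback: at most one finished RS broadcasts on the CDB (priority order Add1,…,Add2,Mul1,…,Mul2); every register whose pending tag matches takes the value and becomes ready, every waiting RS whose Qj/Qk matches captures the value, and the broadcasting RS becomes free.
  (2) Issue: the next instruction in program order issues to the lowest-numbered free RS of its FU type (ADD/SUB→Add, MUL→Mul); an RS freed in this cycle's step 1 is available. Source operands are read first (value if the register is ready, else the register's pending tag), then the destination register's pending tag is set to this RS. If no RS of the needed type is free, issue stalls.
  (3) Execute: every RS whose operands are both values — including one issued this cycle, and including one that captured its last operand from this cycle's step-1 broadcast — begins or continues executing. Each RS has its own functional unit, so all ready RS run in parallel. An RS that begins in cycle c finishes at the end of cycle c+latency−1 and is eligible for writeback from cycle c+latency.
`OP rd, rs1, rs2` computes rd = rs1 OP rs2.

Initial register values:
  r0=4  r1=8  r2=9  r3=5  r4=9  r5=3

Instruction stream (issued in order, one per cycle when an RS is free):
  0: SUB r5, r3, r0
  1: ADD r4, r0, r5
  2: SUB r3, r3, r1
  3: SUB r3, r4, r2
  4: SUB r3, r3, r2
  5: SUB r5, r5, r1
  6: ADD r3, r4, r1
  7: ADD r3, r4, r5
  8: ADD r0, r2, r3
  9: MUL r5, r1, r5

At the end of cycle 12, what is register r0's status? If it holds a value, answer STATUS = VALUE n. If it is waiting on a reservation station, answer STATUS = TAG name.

cycle 1: issue SUB r5<-Add1 // r0:4,r1:8,r2:9,r3:5,r4:9,r5:Add1
cycle 2: issue ADD r4<-Add2 // r0:4,r1:8,r2:9,r3:5,r4:Add2,r5:Add1
cycle 3: CDB Add1=1; issue SUB r3<-Add1 // r0:4,r1:8,r2:9,r3:Add1,r4:Add2,r5:1
cycle 4: stall // r0:4,r1:8,r2:9,r3:Add1,r4:Add2,r5:1
cycle 5: CDB Add1=-3; issue SUB r3<-Add1 // r0:4,r1:8,r2:9,r3:Add1,r4:Add2,r5:1
cycle 6: CDB Add2=5; issue SUB r3<-Add2 // r0:4,r1:8,r2:9,r3:Add2,r4:5,r5:1
cycle 7: stall // r0:4,r1:8,r2:9,r3:Add2,r4:5,r5:1
cycle 8: CDB Add1=-4; issue SUB r5<-Add1 // r0:4,r1:8,r2:9,r3:Add2,r4:5,r5:Add1
cycle 9: stall // r0:4,r1:8,r2:9,r3:Add2,r4:5,r5:Add1
cycle 10: CDB Add1=-7; issue ADD r3<-Add1 // r0:4,r1:8,r2:9,r3:Add1,r4:5,r5:-7
cycle 11: CDB Add2=-13; issue ADD r3<-Add2 // r0:4,r1:8,r2:9,r3:Add2,r4:5,r5:-7
cycle 12: CDB Add1=13; issue ADD r0<-Add1 // r0:Add1,r1:8,r2:9,r3:Add2,r4:5,r5:-7

STATUS = TAG Add1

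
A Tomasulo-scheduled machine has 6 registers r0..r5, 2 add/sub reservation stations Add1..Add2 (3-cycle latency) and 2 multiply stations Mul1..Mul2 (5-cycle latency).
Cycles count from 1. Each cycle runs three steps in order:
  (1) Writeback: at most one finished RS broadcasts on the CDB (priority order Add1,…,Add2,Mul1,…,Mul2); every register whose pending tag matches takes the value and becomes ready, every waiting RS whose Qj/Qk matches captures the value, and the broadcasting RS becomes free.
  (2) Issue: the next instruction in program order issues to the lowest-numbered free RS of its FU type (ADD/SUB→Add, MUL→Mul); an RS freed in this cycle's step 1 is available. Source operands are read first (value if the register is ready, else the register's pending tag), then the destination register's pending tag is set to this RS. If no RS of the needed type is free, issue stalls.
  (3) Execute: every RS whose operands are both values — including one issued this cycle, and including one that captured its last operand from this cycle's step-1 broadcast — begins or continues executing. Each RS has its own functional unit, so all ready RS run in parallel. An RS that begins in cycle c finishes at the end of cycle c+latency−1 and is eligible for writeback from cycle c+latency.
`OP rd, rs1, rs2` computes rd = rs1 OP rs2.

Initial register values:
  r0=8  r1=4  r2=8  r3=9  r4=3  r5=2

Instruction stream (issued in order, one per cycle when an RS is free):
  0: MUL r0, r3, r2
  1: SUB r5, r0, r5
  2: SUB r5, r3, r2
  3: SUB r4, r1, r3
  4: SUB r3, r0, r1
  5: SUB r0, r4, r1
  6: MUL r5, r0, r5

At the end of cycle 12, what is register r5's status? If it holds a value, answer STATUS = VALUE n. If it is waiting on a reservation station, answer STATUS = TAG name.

cycle 1: issue MUL r0<-Mul1 // r0:Mul1,r1:4,r2:8,r3:9,r4:3,r5:2
cycle 2: issue SUB r5<-Add1 // r0:Mul1,r1:4,r2:8,r3:9,r4:3,r5:Add1
cycle 3: issue SUB r5<-Add2 // r0:Mul1,r1:4,r2:8,r3:9,r4:3,r5:Add2
cycle 4: stall // r0:Mul1,r1:4,r2:8,r3:9,r4:3,r5:Add2
cycle 5: stall // r0:Mul1,r1:4,r2:8,r3:9,r4:3,r5:Add2
cycle 6: CDB Add2=1; issue SUB r4<-Add2 // r0:Mul1,r1:4,r2:8,r3:9,r4:Add2,r5:1
cycle 7: CDB Mul1=72; stall // r0:72,r1:4,r2:8,r3:9,r4:Add2,r5:1
cycle 8: stall // r0:72,r1:4,r2:8,r3:9,r4:Add2,r5:1
cycle 9: CDB Add2=-5; issue SUB r3<-Add2 // r0:72,r1:4,r2:8,r3:Add2,r4:-5,r5:1
cycle 10: CDB Add1=70; issue SUB r0<-Add1 // r0:Add1,r1:4,r2:8,r3:Add2,r4:-5,r5:1
cycle 11: issue MUL r5<-Mul1 // r0:Add1,r1:4,r2:8,r3:Add2,r4:-5,r5:Mul1
cycle 12: CDB Add2=68 // r0:Add1,r1:4,r2:8,r3:68,r4:-5,r5:Mul1

STATUS = TAG Mul1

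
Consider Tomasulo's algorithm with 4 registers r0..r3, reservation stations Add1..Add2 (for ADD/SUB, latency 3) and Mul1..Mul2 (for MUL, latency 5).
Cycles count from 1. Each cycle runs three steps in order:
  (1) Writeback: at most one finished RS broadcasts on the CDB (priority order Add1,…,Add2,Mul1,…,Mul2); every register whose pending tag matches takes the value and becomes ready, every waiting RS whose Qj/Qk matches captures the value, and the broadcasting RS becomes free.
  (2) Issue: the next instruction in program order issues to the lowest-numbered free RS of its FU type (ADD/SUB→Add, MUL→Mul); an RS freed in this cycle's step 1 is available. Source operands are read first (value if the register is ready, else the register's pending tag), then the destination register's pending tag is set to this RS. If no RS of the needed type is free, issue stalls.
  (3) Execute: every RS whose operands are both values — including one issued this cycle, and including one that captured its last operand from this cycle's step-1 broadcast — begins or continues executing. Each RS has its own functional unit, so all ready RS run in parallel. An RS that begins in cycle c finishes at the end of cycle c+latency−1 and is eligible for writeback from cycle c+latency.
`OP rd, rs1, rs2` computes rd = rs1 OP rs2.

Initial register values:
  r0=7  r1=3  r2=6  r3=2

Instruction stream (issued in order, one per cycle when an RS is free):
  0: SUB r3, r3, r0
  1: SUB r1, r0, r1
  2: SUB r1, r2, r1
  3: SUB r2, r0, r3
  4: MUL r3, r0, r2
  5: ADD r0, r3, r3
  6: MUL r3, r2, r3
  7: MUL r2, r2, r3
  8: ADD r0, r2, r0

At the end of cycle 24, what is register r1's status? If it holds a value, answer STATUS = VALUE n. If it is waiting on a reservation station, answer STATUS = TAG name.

cycle 1: issue SUB r3<-Add1 // r0:7,r1:3,r2:6,r3:Add1
cycle 2: issue SUB r1<-Add2 // r0:7,r1:Add2,r2:6,r3:Add1
cycle 3: stall // r0:7,r1:Add2,r2:6,r3:Add1
cycle 4: CDB Add1=-5; issue SUB r1<-Add1 // r0:7,r1:Add1,r2:6,r3:-5
cycle 5: CDB Add2=4; issue SUB r2<-Add2 // r0:7,r1:Add1,r2:Add2,r3:-5
cycle 6: issue MUL r3<-Mul1 // r0:7,r1:Add1,r2:Add2,r3:Mul1
cycle 7: stall // r0:7,r1:Add1,r2:Add2,r3:Mul1
cycle 8: CDB Add1=2; issue ADD r0<-Add1 // r0:Add1,r1:2,r2:Add2,r3:Mul1
cycle 9: CDB Add2=12; issue MUL r3<-Mul2 // r0:Add1,r1:2,r2:12,r3:Mul2
cycle 10: stall // r0:Add1,r1:2,r2:12,r3:Mul2
cycle 11: stall // r0:Add1,r1:2,r2:12,r3:Mul2
cycle 12: stall // r0:Add1,r1:2,r2:12,r3:Mul2
cycle 13: stall // r0:Add1,r1:2,r2:12,r3:Mul2
cycle 14: CDB Mul1=84; issue MUL r2<-Mul1 // r0:Add1,r1:2,r2:Mul1,r3:Mul2
cycle 15: issue ADD r0<-Add2 // r0:Add2,r1:2,r2:Mul1,r3:Mul2
cycle 16: - // r0:Add2,r1:2,r2:Mul1,r3:Mul2
cycle 17: CDB Add1=168 // r0:Add2,r1:2,r2:Mul1,r3:Mul2
cycle 18: - // r0:Add2,r1:2,r2:Mul1,r3:Mul2
cycle 19: CDB Mul2=1008 // r0:Add2,r1:2,r2:Mul1,r3:1008
cycle 20: - // r0:Add2,r1:2,r2:Mul1,r3:1008
cycle 21: - // r0:Add2,r1:2,r2:Mul1,r3:1008
cycle 22: - // r0:Add2,r1:2,r2:Mul1,r3:1008
cycle 23: - // r0:Add2,r1:2,r2:Mul1,r3:1008
cycle 24: CDB Mul1=12096 // r0:Add2,r1:2,r2:12096,r3:1008

STATUS = VALUE 2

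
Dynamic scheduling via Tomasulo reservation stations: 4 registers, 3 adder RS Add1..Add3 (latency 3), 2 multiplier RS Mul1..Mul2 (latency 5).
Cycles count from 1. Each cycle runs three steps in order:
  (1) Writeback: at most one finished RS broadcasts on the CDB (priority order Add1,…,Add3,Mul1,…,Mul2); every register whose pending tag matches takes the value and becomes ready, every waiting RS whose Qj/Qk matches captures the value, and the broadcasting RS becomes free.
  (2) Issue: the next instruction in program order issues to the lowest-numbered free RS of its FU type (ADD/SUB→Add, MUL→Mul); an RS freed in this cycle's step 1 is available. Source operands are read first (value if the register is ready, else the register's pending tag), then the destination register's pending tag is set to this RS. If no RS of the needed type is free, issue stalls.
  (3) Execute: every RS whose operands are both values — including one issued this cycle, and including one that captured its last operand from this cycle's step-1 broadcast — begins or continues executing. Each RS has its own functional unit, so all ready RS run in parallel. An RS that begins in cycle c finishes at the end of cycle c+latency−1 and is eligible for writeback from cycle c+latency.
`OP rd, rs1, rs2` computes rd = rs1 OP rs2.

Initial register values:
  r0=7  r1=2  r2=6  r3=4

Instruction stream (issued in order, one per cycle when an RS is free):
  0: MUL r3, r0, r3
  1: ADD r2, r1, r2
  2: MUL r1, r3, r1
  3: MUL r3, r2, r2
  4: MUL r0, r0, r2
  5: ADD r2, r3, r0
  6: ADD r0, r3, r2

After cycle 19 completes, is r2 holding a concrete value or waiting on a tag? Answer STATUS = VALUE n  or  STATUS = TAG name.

STATUS = VALUE 120

cycle 1: issue MUL r3<-Mul1 // r0:7,r1:2,r2:6,r3:Mul1
cycle 2: issue ADD r2<-Add1 // r0:7,r1:2,r2:Add1,r3:Mul1
cycle 3: issue MUL r1<-Mul2 // r0:7,r1:Mul2,r2:Add1,r3:Mul1
cycle 4: stall // r0:7,r1:Mul2,r2:Add1,r3:Mul1
cycle 5: CDB Add1=8; stall // r0:7,r1:Mul2,r2:8,r3:Mul1
cycle 6: CDB Mul1=28; issue MUL r3<-Mul1 // r0:7,r1:Mul2,r2:8,r3:Mul1
cycle 7: stall // r0:7,r1:Mul2,r2:8,r3:Mul1
cycle 8: stall // r0:7,r1:Mul2,r2:8,r3:Mul1
cycle 9: stall // r0:7,r1:Mul2,r2:8,r3:Mul1
cycle 10: stall // r0:7,r1:Mul2,r2:8,r3:Mul1
cycle 11: CDB Mul1=64; issue MUL r0<-Mul1 // r0:Mul1,r1:Mul2,r2:8,r3:64
cycle 12: CDB Mul2=56; issue ADD r2<-Add1 // r0:Mul1,r1:56,r2:Add1,r3:64
cycle 13: issue ADD r0<-Add2 // r0:Add2,r1:56,r2:Add1,r3:64
cycle 14: - // r0:Add2,r1:56,r2:Add1,r3:64
cycle 15: - // r0:Add2,r1:56,r2:Add1,r3:64
cycle 16: CDB Mul1=56 // r0:Add2,r1:56,r2:Add1,r3:64
cycle 17: - // r0:Add2,r1:56,r2:Add1,r3:64
cycle 18: - // r0:Add2,r1:56,r2:Add1,r3:64
cycle 19: CDB Add1=120 // r0:Add2,r1:56,r2:120,r3:64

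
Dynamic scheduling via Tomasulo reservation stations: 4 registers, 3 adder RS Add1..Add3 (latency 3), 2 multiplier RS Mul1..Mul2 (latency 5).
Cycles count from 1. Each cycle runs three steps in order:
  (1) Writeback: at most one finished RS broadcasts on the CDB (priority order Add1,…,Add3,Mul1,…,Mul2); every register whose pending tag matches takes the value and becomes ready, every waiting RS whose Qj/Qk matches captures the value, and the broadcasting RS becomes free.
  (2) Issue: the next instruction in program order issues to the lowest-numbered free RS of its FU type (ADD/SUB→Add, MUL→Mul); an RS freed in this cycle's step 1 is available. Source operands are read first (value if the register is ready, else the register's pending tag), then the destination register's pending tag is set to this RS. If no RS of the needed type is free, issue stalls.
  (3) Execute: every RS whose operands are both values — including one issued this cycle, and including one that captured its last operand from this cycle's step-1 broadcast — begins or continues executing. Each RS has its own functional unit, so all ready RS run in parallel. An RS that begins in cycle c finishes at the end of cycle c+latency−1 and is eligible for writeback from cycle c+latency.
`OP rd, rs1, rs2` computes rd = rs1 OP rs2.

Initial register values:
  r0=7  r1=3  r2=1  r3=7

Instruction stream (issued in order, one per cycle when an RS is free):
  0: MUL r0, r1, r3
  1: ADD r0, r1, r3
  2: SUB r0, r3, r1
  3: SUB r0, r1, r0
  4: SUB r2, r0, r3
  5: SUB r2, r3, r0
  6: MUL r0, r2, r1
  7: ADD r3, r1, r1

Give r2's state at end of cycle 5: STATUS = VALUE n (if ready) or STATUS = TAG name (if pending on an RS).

STATUS = TAG Add1

c1: issue MUL r0<-Mul1 | r0:Mul1,r1:3,r2:1,r3:7
c2: issue ADD r0<-Add1 | r0:Add1,r1:3,r2:1,r3:7
c3: issue SUB r0<-Add2 | r0:Add2,r1:3,r2:1,r3:7
c4: issue SUB r0<-Add3 | r0:Add3,r1:3,r2:1,r3:7
c5: CDB Add1=10; issue SUB r2<-Add1 | r0:Add3,r1:3,r2:Add1,r3:7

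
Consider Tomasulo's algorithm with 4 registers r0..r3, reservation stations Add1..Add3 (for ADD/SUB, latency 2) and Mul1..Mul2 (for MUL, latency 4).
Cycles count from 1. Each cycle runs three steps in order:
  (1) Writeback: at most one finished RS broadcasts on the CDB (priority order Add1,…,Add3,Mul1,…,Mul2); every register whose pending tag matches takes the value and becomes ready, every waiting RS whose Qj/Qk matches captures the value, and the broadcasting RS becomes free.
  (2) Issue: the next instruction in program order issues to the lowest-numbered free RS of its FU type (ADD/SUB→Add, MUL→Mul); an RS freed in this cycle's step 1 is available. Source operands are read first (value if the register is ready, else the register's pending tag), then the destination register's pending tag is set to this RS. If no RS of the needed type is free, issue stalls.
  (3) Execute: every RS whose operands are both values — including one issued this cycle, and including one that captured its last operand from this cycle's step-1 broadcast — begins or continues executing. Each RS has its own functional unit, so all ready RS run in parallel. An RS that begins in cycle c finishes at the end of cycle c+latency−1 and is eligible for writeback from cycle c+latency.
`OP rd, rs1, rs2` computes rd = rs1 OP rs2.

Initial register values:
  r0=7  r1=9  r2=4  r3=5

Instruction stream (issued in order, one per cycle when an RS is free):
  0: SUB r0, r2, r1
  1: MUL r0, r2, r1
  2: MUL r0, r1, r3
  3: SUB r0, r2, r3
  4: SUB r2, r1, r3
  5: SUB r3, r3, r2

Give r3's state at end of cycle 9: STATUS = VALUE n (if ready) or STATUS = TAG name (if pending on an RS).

c1: issue SUB r0<-Add1 | r0:Add1,r1:9,r2:4,r3:5
c2: issue MUL r0<-Mul1 | r0:Mul1,r1:9,r2:4,r3:5
c3: CDB Add1=-5; issue MUL r0<-Mul2 | r0:Mul2,r1:9,r2:4,r3:5
c4: issue SUB r0<-Add1 | r0:Add1,r1:9,r2:4,r3:5
c5: issue SUB r2<-Add2 | r0:Add1,r1:9,r2:Add2,r3:5
c6: CDB Add1=-1; issue SUB r3<-Add1 | r0:-1,r1:9,r2:Add2,r3:Add1
c7: CDB Add2=4 | r0:-1,r1:9,r2:4,r3:Add1
c8: CDB Mul1=36 | r0:-1,r1:9,r2:4,r3:Add1
c9: CDB Add1=1 | r0:-1,r1:9,r2:4,r3:1

STATUS = VALUE 1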